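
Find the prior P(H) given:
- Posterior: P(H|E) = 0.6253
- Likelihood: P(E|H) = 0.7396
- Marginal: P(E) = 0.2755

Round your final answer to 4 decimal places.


From Bayes' theorem: P(H|E) = P(E|H) × P(H) / P(E)

Rearranging for P(H):
P(H) = P(H|E) × P(E) / P(E|H)
     = 0.6253 × 0.2755 / 0.7396
     = 0.17227015 / 0.7396
     = 0.2329


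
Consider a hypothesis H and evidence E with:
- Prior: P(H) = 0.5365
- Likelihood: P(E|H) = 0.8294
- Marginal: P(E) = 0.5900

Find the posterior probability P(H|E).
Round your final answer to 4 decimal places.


Using Bayes' theorem:

P(H|E) = P(E|H) × P(H) / P(E)
       = 0.8294 × 0.5365 / 0.5900
       = 0.44497310 / 0.5900
       = 0.7542

The evidence strengthens our belief in H.
Prior: 0.5365 → Posterior: 0.7542


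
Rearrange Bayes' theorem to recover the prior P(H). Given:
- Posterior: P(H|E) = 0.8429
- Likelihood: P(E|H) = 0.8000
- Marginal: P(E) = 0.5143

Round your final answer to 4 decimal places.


From Bayes' theorem: P(H|E) = P(E|H) × P(H) / P(E)

Rearranging for P(H):
P(H) = P(H|E) × P(E) / P(E|H)
     = 0.8429 × 0.5143 / 0.8000
     = 0.43350347 / 0.8000
     = 0.5419


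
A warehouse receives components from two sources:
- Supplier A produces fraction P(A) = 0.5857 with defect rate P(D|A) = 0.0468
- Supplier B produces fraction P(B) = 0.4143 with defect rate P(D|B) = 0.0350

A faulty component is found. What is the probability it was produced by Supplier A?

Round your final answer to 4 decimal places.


Let A = from Supplier A, D = faulty

Given:
- P(A) = 0.5857, P(B) = 0.4143
- P(D|A) = 0.0468, P(D|B) = 0.0350

Step 1: Find P(D)
P(D) = P(D|A)P(A) + P(D|B)P(B)
     = 0.0468 × 0.5857 + 0.0350 × 0.4143
     = 0.02741076 + 0.01450050
     = 0.04191126

Step 2: Apply Bayes' theorem
P(A|D) = P(D|A)P(A) / P(D)
       = 0.02741076 / 0.04191126
       = 0.6540


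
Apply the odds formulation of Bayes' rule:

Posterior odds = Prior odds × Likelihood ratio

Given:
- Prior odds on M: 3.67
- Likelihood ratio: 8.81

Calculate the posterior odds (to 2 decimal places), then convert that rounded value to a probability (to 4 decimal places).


Step 1: Calculate posterior odds
Posterior odds = Prior odds × LR
               = 3.67 × 8.81
               = 32.33

Step 2: Convert to probability
P(M|E) = Posterior odds / (1 + Posterior odds)
       = 32.33 / (1 + 32.33)
       = 32.33 / 33.33
       = 0.9700

The evidence increased P(M) from 0.7859 to 0.9700.


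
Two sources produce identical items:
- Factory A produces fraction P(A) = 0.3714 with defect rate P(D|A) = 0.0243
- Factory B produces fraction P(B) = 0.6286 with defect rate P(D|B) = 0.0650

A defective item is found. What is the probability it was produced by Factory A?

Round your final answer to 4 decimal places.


Let A = from Factory A, D = defective

Given:
- P(A) = 0.3714, P(B) = 0.6286
- P(D|A) = 0.0243, P(D|B) = 0.0650

Step 1: Find P(D)
P(D) = P(D|A)P(A) + P(D|B)P(B)
     = 0.0243 × 0.3714 + 0.0650 × 0.6286
     = 0.00902502 + 0.04085900
     = 0.04988402

Step 2: Apply Bayes' theorem
P(A|D) = P(D|A)P(A) / P(D)
       = 0.00902502 / 0.04988402
       = 0.1809


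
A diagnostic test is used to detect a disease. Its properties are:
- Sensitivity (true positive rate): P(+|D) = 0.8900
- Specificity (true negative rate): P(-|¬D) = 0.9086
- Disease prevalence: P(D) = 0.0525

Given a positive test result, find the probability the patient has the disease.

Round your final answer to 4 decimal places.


Let D = has disease, + = positive test

Given:
- P(D) = 0.0525 (prevalence)
- P(+|D) = 0.8900 (sensitivity)
- P(-|¬D) = 0.9086 (specificity)
- P(+|¬D) = 0.0914 (false positive rate = 1 - specificity)

Step 1: Find P(+)
P(+) = P(+|D)P(D) + P(+|¬D)P(¬D)
     = 0.8900 × 0.0525 + 0.0914 × 0.9475
     = 0.04672500 + 0.08660150
     = 0.13332650

Step 2: Apply Bayes' theorem for P(D|+)
P(D|+) = P(+|D)P(D) / P(+)
       = 0.04672500 / 0.13332650
       = 0.3505


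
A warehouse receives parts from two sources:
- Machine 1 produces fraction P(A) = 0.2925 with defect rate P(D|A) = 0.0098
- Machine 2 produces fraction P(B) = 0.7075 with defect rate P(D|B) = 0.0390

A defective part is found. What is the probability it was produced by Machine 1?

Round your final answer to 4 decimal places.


Let A = from Machine 1, D = defective

Given:
- P(A) = 0.2925, P(B) = 0.7075
- P(D|A) = 0.0098, P(D|B) = 0.0390

Step 1: Find P(D)
P(D) = P(D|A)P(A) + P(D|B)P(B)
     = 0.0098 × 0.2925 + 0.0390 × 0.7075
     = 0.00286650 + 0.02759250
     = 0.03045900

Step 2: Apply Bayes' theorem
P(A|D) = P(D|A)P(A) / P(D)
       = 0.00286650 / 0.03045900
       = 0.0941


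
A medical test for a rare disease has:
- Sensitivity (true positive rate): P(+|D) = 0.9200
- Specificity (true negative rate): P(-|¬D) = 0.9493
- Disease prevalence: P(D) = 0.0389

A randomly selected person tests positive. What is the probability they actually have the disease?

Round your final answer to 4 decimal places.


Let D = has disease, + = positive test

Given:
- P(D) = 0.0389 (prevalence)
- P(+|D) = 0.9200 (sensitivity)
- P(-|¬D) = 0.9493 (specificity)
- P(+|¬D) = 0.0507 (false positive rate = 1 - specificity)

Step 1: Find P(+)
P(+) = P(+|D)P(D) + P(+|¬D)P(¬D)
     = 0.9200 × 0.0389 + 0.0507 × 0.9611
     = 0.03578800 + 0.04872777
     = 0.08451577

Step 2: Apply Bayes' theorem for P(D|+)
P(D|+) = P(+|D)P(D) / P(+)
       = 0.03578800 / 0.08451577
       = 0.4234


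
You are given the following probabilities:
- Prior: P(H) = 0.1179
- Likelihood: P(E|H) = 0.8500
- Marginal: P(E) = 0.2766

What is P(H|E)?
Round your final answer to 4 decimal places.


Using Bayes' theorem:

P(H|E) = P(E|H) × P(H) / P(E)
       = 0.8500 × 0.1179 / 0.2766
       = 0.10021500 / 0.2766
       = 0.3623

The evidence strengthens our belief in H.
Prior: 0.1179 → Posterior: 0.3623


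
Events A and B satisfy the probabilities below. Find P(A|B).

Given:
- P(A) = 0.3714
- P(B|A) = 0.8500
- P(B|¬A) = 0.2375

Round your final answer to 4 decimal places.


Bayes' theorem: P(A|B) = P(B|A) × P(A) / P(B)

Step 1: Calculate P(B) using law of total probability
P(B) = P(B|A)P(A) + P(B|¬A)P(¬A)
     = 0.8500 × 0.3714 + 0.2375 × 0.6286
     = 0.31569000 + 0.14929250
     = 0.46498250

Step 2: Apply Bayes' theorem
P(A|B) = P(B|A) × P(A) / P(B)
       = 0.31569000 / 0.46498250
       = 0.6789


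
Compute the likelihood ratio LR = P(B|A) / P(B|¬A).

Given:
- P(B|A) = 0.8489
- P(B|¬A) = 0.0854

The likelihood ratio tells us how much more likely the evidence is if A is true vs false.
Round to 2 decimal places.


Likelihood Ratio (LR) = P(B|A) / P(B|¬A)

LR = 0.8489 / 0.0854
   = 9.94

The evidence is 9.94 times more likely if A is true than if A is false.
Since LR > 1, the evidence supports A over ¬A.


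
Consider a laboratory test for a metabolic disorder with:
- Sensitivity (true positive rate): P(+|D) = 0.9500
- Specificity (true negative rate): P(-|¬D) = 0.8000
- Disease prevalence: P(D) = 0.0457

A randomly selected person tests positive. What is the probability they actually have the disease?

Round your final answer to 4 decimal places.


Let D = has disease, + = positive test

Given:
- P(D) = 0.0457 (prevalence)
- P(+|D) = 0.9500 (sensitivity)
- P(-|¬D) = 0.8000 (specificity)
- P(+|¬D) = 0.2000 (false positive rate = 1 - specificity)

Step 1: Find P(+)
P(+) = P(+|D)P(D) + P(+|¬D)P(¬D)
     = 0.9500 × 0.0457 + 0.2000 × 0.9543
     = 0.04341500 + 0.19086000
     = 0.23427500

Step 2: Apply Bayes' theorem for P(D|+)
P(D|+) = P(+|D)P(D) / P(+)
       = 0.04341500 / 0.23427500
       = 0.1853


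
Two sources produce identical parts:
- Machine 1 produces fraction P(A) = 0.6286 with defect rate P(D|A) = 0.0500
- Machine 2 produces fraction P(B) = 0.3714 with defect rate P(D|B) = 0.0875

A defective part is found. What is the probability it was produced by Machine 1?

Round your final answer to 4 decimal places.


Let A = from Machine 1, D = defective

Given:
- P(A) = 0.6286, P(B) = 0.3714
- P(D|A) = 0.0500, P(D|B) = 0.0875

Step 1: Find P(D)
P(D) = P(D|A)P(A) + P(D|B)P(B)
     = 0.0500 × 0.6286 + 0.0875 × 0.3714
     = 0.03143000 + 0.03249750
     = 0.06392750

Step 2: Apply Bayes' theorem
P(A|D) = P(D|A)P(A) / P(D)
       = 0.03143000 / 0.06392750
       = 0.4917


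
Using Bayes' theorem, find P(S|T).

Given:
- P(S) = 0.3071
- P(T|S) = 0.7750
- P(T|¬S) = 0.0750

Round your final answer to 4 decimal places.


Bayes' theorem: P(S|T) = P(T|S) × P(S) / P(T)

Step 1: Calculate P(T) using law of total probability
P(T) = P(T|S)P(S) + P(T|¬S)P(¬S)
     = 0.7750 × 0.3071 + 0.0750 × 0.6929
     = 0.23800250 + 0.05196750
     = 0.28997000

Step 2: Apply Bayes' theorem
P(S|T) = P(T|S) × P(S) / P(T)
       = 0.23800250 / 0.28997000
       = 0.8208


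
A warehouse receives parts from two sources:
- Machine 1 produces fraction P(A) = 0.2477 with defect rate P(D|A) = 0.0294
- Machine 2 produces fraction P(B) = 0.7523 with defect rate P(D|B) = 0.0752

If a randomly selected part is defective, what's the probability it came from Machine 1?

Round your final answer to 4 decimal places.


Let A = from Machine 1, D = defective

Given:
- P(A) = 0.2477, P(B) = 0.7523
- P(D|A) = 0.0294, P(D|B) = 0.0752

Step 1: Find P(D)
P(D) = P(D|A)P(A) + P(D|B)P(B)
     = 0.0294 × 0.2477 + 0.0752 × 0.7523
     = 0.00728238 + 0.05657296
     = 0.06385534

Step 2: Apply Bayes' theorem
P(A|D) = P(D|A)P(A) / P(D)
       = 0.00728238 / 0.06385534
       = 0.1140


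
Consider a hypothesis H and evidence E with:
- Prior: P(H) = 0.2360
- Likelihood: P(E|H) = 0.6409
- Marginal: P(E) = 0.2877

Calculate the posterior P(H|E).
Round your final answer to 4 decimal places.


Using Bayes' theorem:

P(H|E) = P(E|H) × P(H) / P(E)
       = 0.6409 × 0.2360 / 0.2877
       = 0.15125240 / 0.2877
       = 0.5257

The evidence strengthens our belief in H.
Prior: 0.2360 → Posterior: 0.5257


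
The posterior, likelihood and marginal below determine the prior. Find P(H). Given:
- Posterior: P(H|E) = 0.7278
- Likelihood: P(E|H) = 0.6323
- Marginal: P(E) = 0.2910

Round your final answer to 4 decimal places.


From Bayes' theorem: P(H|E) = P(E|H) × P(H) / P(E)

Rearranging for P(H):
P(H) = P(H|E) × P(E) / P(E|H)
     = 0.7278 × 0.2910 / 0.6323
     = 0.21178980 / 0.6323
     = 0.3350


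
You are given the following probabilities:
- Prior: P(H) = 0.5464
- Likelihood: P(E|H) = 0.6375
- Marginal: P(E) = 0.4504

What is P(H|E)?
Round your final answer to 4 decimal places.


Using Bayes' theorem:

P(H|E) = P(E|H) × P(H) / P(E)
       = 0.6375 × 0.5464 / 0.4504
       = 0.34833000 / 0.4504
       = 0.7734

The evidence strengthens our belief in H.
Prior: 0.5464 → Posterior: 0.7734


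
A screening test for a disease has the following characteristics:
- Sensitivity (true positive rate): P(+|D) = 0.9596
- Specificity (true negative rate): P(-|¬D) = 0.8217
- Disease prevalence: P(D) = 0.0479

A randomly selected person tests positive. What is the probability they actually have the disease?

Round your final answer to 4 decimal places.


Let D = has disease, + = positive test

Given:
- P(D) = 0.0479 (prevalence)
- P(+|D) = 0.9596 (sensitivity)
- P(-|¬D) = 0.8217 (specificity)
- P(+|¬D) = 0.1783 (false positive rate = 1 - specificity)

Step 1: Find P(+)
P(+) = P(+|D)P(D) + P(+|¬D)P(¬D)
     = 0.9596 × 0.0479 + 0.1783 × 0.9521
     = 0.04596484 + 0.16975943
     = 0.21572427

Step 2: Apply Bayes' theorem for P(D|+)
P(D|+) = P(+|D)P(D) / P(+)
       = 0.04596484 / 0.21572427
       = 0.2131


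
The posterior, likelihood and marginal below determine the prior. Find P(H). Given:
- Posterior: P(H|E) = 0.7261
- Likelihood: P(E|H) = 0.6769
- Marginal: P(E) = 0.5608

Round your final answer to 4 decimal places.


From Bayes' theorem: P(H|E) = P(E|H) × P(H) / P(E)

Rearranging for P(H):
P(H) = P(H|E) × P(E) / P(E|H)
     = 0.7261 × 0.5608 / 0.6769
     = 0.40719688 / 0.6769
     = 0.6016


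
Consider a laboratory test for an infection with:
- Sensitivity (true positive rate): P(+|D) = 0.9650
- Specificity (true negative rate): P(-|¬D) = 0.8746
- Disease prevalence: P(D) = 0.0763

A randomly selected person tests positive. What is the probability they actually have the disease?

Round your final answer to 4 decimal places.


Let D = has disease, + = positive test

Given:
- P(D) = 0.0763 (prevalence)
- P(+|D) = 0.9650 (sensitivity)
- P(-|¬D) = 0.8746 (specificity)
- P(+|¬D) = 0.1254 (false positive rate = 1 - specificity)

Step 1: Find P(+)
P(+) = P(+|D)P(D) + P(+|¬D)P(¬D)
     = 0.9650 × 0.0763 + 0.1254 × 0.9237
     = 0.07362950 + 0.11583198
     = 0.18946148

Step 2: Apply Bayes' theorem for P(D|+)
P(D|+) = P(+|D)P(D) / P(+)
       = 0.07362950 / 0.18946148
       = 0.3886


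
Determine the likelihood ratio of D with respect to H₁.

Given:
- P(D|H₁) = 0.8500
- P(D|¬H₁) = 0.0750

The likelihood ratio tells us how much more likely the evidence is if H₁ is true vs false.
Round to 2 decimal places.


Likelihood Ratio (LR) = P(D|H₁) / P(D|¬H₁)

LR = 0.8500 / 0.0750
   = 11.33

The evidence is 11.33 times more likely if H₁ is true than if H₁ is false.
Since LR > 1, the evidence supports H₁ over ¬H₁.


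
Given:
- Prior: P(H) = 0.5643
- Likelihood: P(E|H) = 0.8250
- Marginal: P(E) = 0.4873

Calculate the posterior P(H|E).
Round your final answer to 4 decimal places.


Using Bayes' theorem:

P(H|E) = P(E|H) × P(H) / P(E)
       = 0.8250 × 0.5643 / 0.4873
       = 0.46554750 / 0.4873
       = 0.9554

The evidence strengthens our belief in H.
Prior: 0.5643 → Posterior: 0.9554


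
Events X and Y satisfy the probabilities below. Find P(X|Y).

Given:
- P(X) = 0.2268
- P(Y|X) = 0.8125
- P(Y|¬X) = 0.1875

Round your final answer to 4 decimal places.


Bayes' theorem: P(X|Y) = P(Y|X) × P(X) / P(Y)

Step 1: Calculate P(Y) using law of total probability
P(Y) = P(Y|X)P(X) + P(Y|¬X)P(¬X)
     = 0.8125 × 0.2268 + 0.1875 × 0.7732
     = 0.18427500 + 0.14497500
     = 0.32925000

Step 2: Apply Bayes' theorem
P(X|Y) = P(Y|X) × P(X) / P(Y)
       = 0.18427500 / 0.32925000
       = 0.5597


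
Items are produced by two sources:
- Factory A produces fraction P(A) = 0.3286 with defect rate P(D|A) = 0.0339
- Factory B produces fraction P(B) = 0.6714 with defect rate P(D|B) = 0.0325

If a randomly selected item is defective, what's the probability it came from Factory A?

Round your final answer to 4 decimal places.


Let A = from Factory A, D = defective

Given:
- P(A) = 0.3286, P(B) = 0.6714
- P(D|A) = 0.0339, P(D|B) = 0.0325

Step 1: Find P(D)
P(D) = P(D|A)P(A) + P(D|B)P(B)
     = 0.0339 × 0.3286 + 0.0325 × 0.6714
     = 0.01113954 + 0.02182050
     = 0.03296004

Step 2: Apply Bayes' theorem
P(A|D) = P(D|A)P(A) / P(D)
       = 0.01113954 / 0.03296004
       = 0.3380


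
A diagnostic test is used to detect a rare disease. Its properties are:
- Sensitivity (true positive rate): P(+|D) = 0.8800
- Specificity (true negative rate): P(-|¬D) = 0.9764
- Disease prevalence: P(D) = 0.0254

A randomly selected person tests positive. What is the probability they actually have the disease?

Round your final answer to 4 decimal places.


Let D = has disease, + = positive test

Given:
- P(D) = 0.0254 (prevalence)
- P(+|D) = 0.8800 (sensitivity)
- P(-|¬D) = 0.9764 (specificity)
- P(+|¬D) = 0.0236 (false positive rate = 1 - specificity)

Step 1: Find P(+)
P(+) = P(+|D)P(D) + P(+|¬D)P(¬D)
     = 0.8800 × 0.0254 + 0.0236 × 0.9746
     = 0.02235200 + 0.02300056
     = 0.04535256

Step 2: Apply Bayes' theorem for P(D|+)
P(D|+) = P(+|D)P(D) / P(+)
       = 0.02235200 / 0.04535256
       = 0.4928


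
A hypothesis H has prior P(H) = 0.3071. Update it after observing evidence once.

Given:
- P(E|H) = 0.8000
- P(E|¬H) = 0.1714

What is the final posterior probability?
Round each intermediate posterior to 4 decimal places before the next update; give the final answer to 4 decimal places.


Sequential Bayesian updating:

Initial prior: P(H) = 0.3071

Update 1:
  P(E) = 0.8000 × 0.3071 + 0.1714 × 0.6929 = 0.24568000 + 0.11876306 = 0.36444306
  P(H|E) = 0.24568000 / 0.36444306 = 0.6741

Final posterior: 0.6741


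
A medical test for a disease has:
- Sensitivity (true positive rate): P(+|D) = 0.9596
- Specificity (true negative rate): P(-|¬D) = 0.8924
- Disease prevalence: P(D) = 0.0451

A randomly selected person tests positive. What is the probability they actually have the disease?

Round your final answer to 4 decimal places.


Let D = has disease, + = positive test

Given:
- P(D) = 0.0451 (prevalence)
- P(+|D) = 0.9596 (sensitivity)
- P(-|¬D) = 0.8924 (specificity)
- P(+|¬D) = 0.1076 (false positive rate = 1 - specificity)

Step 1: Find P(+)
P(+) = P(+|D)P(D) + P(+|¬D)P(¬D)
     = 0.9596 × 0.0451 + 0.1076 × 0.9549
     = 0.04327796 + 0.10274724
     = 0.14602520

Step 2: Apply Bayes' theorem for P(D|+)
P(D|+) = P(+|D)P(D) / P(+)
       = 0.04327796 / 0.14602520
       = 0.2964


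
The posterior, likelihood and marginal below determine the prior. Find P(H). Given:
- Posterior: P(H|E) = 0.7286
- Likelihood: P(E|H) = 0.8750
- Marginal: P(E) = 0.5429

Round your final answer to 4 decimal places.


From Bayes' theorem: P(H|E) = P(E|H) × P(H) / P(E)

Rearranging for P(H):
P(H) = P(H|E) × P(E) / P(E|H)
     = 0.7286 × 0.5429 / 0.8750
     = 0.39555694 / 0.8750
     = 0.4521


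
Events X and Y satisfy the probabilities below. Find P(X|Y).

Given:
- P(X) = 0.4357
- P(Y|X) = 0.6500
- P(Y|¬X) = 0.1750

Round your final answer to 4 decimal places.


Bayes' theorem: P(X|Y) = P(Y|X) × P(X) / P(Y)

Step 1: Calculate P(Y) using law of total probability
P(Y) = P(Y|X)P(X) + P(Y|¬X)P(¬X)
     = 0.6500 × 0.4357 + 0.1750 × 0.5643
     = 0.28320500 + 0.09875250
     = 0.38195750

Step 2: Apply Bayes' theorem
P(X|Y) = P(Y|X) × P(X) / P(Y)
       = 0.28320500 / 0.38195750
       = 0.7415


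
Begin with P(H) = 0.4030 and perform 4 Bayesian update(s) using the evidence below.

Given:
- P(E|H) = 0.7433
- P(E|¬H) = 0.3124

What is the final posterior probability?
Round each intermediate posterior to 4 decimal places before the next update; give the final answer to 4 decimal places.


Sequential Bayesian updating:

Initial prior: P(H) = 0.4030

Update 1:
  P(E) = 0.7433 × 0.4030 + 0.3124 × 0.5970 = 0.29954990 + 0.18650280 = 0.48605270
  P(H|E) = 0.29954990 / 0.48605270 = 0.6163

Update 2:
  P(E) = 0.7433 × 0.6163 + 0.3124 × 0.3837 = 0.45809579 + 0.11986788 = 0.57796367
  P(H|E) = 0.45809579 / 0.57796367 = 0.7926

Update 3:
  P(E) = 0.7433 × 0.7926 + 0.3124 × 0.2074 = 0.58913958 + 0.06479176 = 0.65393134
  P(H|E) = 0.58913958 / 0.65393134 = 0.9009

Update 4:
  P(E) = 0.7433 × 0.9009 + 0.3124 × 0.0991 = 0.66963897 + 0.03095884 = 0.70059781
  P(H|E) = 0.66963897 / 0.70059781 = 0.9558

Final posterior: 0.9558


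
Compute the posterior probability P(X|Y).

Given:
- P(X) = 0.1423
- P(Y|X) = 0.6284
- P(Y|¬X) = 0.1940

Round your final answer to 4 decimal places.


Bayes' theorem: P(X|Y) = P(Y|X) × P(X) / P(Y)

Step 1: Calculate P(Y) using law of total probability
P(Y) = P(Y|X)P(X) + P(Y|¬X)P(¬X)
     = 0.6284 × 0.1423 + 0.1940 × 0.8577
     = 0.08942132 + 0.16639380
     = 0.25581512

Step 2: Apply Bayes' theorem
P(X|Y) = P(Y|X) × P(X) / P(Y)
       = 0.08942132 / 0.25581512
       = 0.3496


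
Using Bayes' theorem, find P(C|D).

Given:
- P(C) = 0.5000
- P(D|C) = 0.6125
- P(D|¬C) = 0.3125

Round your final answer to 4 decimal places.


Bayes' theorem: P(C|D) = P(D|C) × P(C) / P(D)

Step 1: Calculate P(D) using law of total probability
P(D) = P(D|C)P(C) + P(D|¬C)P(¬C)
     = 0.6125 × 0.5000 + 0.3125 × 0.5000
     = 0.30625000 + 0.15625000
     = 0.46250000

Step 2: Apply Bayes' theorem
P(C|D) = P(D|C) × P(C) / P(D)
       = 0.30625000 / 0.46250000
       = 0.6622


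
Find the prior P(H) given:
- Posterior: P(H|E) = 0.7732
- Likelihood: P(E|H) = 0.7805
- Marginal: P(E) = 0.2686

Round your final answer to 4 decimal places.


From Bayes' theorem: P(H|E) = P(E|H) × P(H) / P(E)

Rearranging for P(H):
P(H) = P(H|E) × P(E) / P(E|H)
     = 0.7732 × 0.2686 / 0.7805
     = 0.20768152 / 0.7805
     = 0.2661


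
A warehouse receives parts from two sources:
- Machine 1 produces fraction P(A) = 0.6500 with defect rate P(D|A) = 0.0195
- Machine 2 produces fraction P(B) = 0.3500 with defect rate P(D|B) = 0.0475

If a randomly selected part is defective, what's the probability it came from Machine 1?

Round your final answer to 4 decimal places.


Let A = from Machine 1, D = defective

Given:
- P(A) = 0.6500, P(B) = 0.3500
- P(D|A) = 0.0195, P(D|B) = 0.0475

Step 1: Find P(D)
P(D) = P(D|A)P(A) + P(D|B)P(B)
     = 0.0195 × 0.6500 + 0.0475 × 0.3500
     = 0.01267500 + 0.01662500
     = 0.02930000

Step 2: Apply Bayes' theorem
P(A|D) = P(D|A)P(A) / P(D)
       = 0.01267500 / 0.02930000
       = 0.4326


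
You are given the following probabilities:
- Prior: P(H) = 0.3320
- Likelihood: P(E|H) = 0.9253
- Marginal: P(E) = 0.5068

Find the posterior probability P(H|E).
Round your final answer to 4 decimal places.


Using Bayes' theorem:

P(H|E) = P(E|H) × P(H) / P(E)
       = 0.9253 × 0.3320 / 0.5068
       = 0.30719960 / 0.5068
       = 0.6062

The evidence strengthens our belief in H.
Prior: 0.3320 → Posterior: 0.6062


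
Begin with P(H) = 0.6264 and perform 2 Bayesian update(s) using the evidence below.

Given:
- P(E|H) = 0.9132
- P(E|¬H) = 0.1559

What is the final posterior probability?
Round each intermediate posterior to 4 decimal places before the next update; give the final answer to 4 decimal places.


Sequential Bayesian updating:

Initial prior: P(H) = 0.6264

Update 1:
  P(E) = 0.9132 × 0.6264 + 0.1559 × 0.3736 = 0.57202848 + 0.05824424 = 0.63027272
  P(H|E) = 0.57202848 / 0.63027272 = 0.9076

Update 2:
  P(E) = 0.9132 × 0.9076 + 0.1559 × 0.0924 = 0.82882032 + 0.01440516 = 0.84322548
  P(H|E) = 0.82882032 / 0.84322548 = 0.9829

Final posterior: 0.9829


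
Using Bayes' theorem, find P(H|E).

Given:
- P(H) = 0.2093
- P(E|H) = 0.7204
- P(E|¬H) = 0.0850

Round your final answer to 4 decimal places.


Bayes' theorem: P(H|E) = P(E|H) × P(H) / P(E)

Step 1: Calculate P(E) using law of total probability
P(E) = P(E|H)P(H) + P(E|¬H)P(¬H)
     = 0.7204 × 0.2093 + 0.0850 × 0.7907
     = 0.15077972 + 0.06720950
     = 0.21798922

Step 2: Apply Bayes' theorem
P(H|E) = P(E|H) × P(H) / P(E)
       = 0.15077972 / 0.21798922
       = 0.6917


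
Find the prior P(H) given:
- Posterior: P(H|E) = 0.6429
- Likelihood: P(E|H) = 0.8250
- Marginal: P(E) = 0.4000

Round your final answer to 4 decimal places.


From Bayes' theorem: P(H|E) = P(E|H) × P(H) / P(E)

Rearranging for P(H):
P(H) = P(H|E) × P(E) / P(E|H)
     = 0.6429 × 0.4000 / 0.8250
     = 0.25716000 / 0.8250
     = 0.3117


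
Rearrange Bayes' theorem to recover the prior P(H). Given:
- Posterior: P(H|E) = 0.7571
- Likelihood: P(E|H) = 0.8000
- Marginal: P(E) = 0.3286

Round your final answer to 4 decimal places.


From Bayes' theorem: P(H|E) = P(E|H) × P(H) / P(E)

Rearranging for P(H):
P(H) = P(H|E) × P(E) / P(E|H)
     = 0.7571 × 0.3286 / 0.8000
     = 0.24878306 / 0.8000
     = 0.3110


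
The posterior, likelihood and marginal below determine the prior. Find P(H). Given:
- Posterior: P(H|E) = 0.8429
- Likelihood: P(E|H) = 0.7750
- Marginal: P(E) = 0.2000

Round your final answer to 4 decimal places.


From Bayes' theorem: P(H|E) = P(E|H) × P(H) / P(E)

Rearranging for P(H):
P(H) = P(H|E) × P(E) / P(E|H)
     = 0.8429 × 0.2000 / 0.7750
     = 0.16858000 / 0.7750
     = 0.2175


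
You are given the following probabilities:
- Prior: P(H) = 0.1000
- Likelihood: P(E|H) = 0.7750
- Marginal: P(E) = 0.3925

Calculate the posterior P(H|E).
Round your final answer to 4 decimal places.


Using Bayes' theorem:

P(H|E) = P(E|H) × P(H) / P(E)
       = 0.7750 × 0.1000 / 0.3925
       = 0.07750000 / 0.3925
       = 0.1975

The evidence strengthens our belief in H.
Prior: 0.1000 → Posterior: 0.1975


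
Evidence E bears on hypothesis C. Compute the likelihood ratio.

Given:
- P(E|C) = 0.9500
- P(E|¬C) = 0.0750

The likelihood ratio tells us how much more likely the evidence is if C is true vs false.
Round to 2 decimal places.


Likelihood Ratio (LR) = P(E|C) / P(E|¬C)

LR = 0.9500 / 0.0750
   = 12.67

The evidence is 12.67 times more likely if C is true than if C is false.
Because LR exceeds 1, E is evidence for C.


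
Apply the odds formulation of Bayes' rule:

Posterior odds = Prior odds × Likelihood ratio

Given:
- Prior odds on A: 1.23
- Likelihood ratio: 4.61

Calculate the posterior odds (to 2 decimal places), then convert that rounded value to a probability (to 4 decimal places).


Step 1: Calculate posterior odds
Posterior odds = Prior odds × LR
               = 1.23 × 4.61
               = 5.67

Step 2: Convert to probability
P(A|E) = Posterior odds / (1 + Posterior odds)
       = 5.67 / (1 + 5.67)
       = 5.67 / 6.67
       = 0.8501

The evidence increased P(A) from 0.5516 to 0.8501.


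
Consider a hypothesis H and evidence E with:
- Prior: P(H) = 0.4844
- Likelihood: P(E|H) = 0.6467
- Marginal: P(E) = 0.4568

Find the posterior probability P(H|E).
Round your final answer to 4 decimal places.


Using Bayes' theorem:

P(H|E) = P(E|H) × P(H) / P(E)
       = 0.6467 × 0.4844 / 0.4568
       = 0.31326148 / 0.4568
       = 0.6858

The evidence strengthens our belief in H.
Prior: 0.4844 → Posterior: 0.6858


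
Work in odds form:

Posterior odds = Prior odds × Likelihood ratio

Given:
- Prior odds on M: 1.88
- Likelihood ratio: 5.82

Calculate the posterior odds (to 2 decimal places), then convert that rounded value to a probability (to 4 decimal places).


Step 1: Calculate posterior odds
Posterior odds = Prior odds × LR
               = 1.88 × 5.82
               = 10.94

Step 2: Convert to probability
P(M|E) = Posterior odds / (1 + Posterior odds)
       = 10.94 / (1 + 10.94)
       = 10.94 / 11.94
       = 0.9162

The evidence increased P(M) from 0.6528 to 0.9162.


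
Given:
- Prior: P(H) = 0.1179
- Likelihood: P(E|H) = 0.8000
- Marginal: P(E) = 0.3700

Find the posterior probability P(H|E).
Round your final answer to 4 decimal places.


Using Bayes' theorem:

P(H|E) = P(E|H) × P(H) / P(E)
       = 0.8000 × 0.1179 / 0.3700
       = 0.09432000 / 0.3700
       = 0.2549

The evidence strengthens our belief in H.
Prior: 0.1179 → Posterior: 0.2549


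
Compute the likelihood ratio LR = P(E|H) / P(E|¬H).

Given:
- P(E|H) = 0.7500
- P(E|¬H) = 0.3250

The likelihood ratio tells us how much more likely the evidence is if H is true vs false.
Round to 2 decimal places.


Likelihood Ratio (LR) = P(E|H) / P(E|¬H)

LR = 0.7500 / 0.3250
   = 2.31

The evidence is 2.31 times more likely if H is true than if H is false.
Since LR > 1, the evidence supports H over ¬H.


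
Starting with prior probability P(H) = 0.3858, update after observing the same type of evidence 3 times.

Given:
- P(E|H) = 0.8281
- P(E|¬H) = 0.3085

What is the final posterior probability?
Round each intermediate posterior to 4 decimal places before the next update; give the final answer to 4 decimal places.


Sequential Bayesian updating:

Initial prior: P(H) = 0.3858

Update 1:
  P(E) = 0.8281 × 0.3858 + 0.3085 × 0.6142 = 0.31948098 + 0.18948070 = 0.50896168
  P(H|E) = 0.31948098 / 0.50896168 = 0.6277

Update 2:
  P(E) = 0.8281 × 0.6277 + 0.3085 × 0.3723 = 0.51979837 + 0.11485455 = 0.63465292
  P(H|E) = 0.51979837 / 0.63465292 = 0.8190

Update 3:
  P(E) = 0.8281 × 0.8190 + 0.3085 × 0.1810 = 0.67821390 + 0.05583850 = 0.73405240
  P(H|E) = 0.67821390 / 0.73405240 = 0.9239

Final posterior: 0.9239


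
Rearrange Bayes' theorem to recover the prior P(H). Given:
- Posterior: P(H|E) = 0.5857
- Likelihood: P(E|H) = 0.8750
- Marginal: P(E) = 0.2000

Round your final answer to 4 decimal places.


From Bayes' theorem: P(H|E) = P(E|H) × P(H) / P(E)

Rearranging for P(H):
P(H) = P(H|E) × P(E) / P(E|H)
     = 0.5857 × 0.2000 / 0.8750
     = 0.11714000 / 0.8750
     = 0.1339


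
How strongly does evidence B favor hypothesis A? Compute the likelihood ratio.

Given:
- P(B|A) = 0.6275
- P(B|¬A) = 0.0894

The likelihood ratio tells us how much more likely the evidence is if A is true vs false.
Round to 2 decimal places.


Likelihood Ratio (LR) = P(B|A) / P(B|¬A)

LR = 0.6275 / 0.0894
   = 7.02

The evidence is 7.02 times more likely if A is true than if A is false.
Because LR exceeds 1, B is evidence for A.


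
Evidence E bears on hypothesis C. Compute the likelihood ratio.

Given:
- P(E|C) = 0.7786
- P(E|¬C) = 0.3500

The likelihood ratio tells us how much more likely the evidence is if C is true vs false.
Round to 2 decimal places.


Likelihood Ratio (LR) = P(E|C) / P(E|¬C)

LR = 0.7786 / 0.3500
   = 2.22

The evidence is 2.22 times more likely if C is true than if C is false.
Because LR exceeds 1, E is evidence for C.


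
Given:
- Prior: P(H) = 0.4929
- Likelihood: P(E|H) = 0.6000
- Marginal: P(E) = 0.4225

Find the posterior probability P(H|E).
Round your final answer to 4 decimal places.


Using Bayes' theorem:

P(H|E) = P(E|H) × P(H) / P(E)
       = 0.6000 × 0.4929 / 0.4225
       = 0.29574000 / 0.4225
       = 0.7000

The evidence strengthens our belief in H.
Prior: 0.4929 → Posterior: 0.7000


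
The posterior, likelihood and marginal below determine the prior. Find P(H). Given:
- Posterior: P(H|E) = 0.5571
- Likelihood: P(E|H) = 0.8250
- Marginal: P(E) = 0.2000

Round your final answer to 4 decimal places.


From Bayes' theorem: P(H|E) = P(E|H) × P(H) / P(E)

Rearranging for P(H):
P(H) = P(H|E) × P(E) / P(E|H)
     = 0.5571 × 0.2000 / 0.8250
     = 0.11142000 / 0.8250
     = 0.1351


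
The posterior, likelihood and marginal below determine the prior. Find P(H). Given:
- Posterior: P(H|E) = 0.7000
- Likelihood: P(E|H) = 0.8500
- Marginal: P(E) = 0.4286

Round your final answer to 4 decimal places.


From Bayes' theorem: P(H|E) = P(E|H) × P(H) / P(E)

Rearranging for P(H):
P(H) = P(H|E) × P(E) / P(E|H)
     = 0.7000 × 0.4286 / 0.8500
     = 0.30002000 / 0.8500
     = 0.3530


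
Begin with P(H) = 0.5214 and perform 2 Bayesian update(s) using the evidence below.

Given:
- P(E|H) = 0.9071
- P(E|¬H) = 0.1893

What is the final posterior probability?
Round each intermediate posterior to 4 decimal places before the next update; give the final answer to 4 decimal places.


Sequential Bayesian updating:

Initial prior: P(H) = 0.5214

Update 1:
  P(E) = 0.9071 × 0.5214 + 0.1893 × 0.4786 = 0.47296194 + 0.09059898 = 0.56356092
  P(H|E) = 0.47296194 / 0.56356092 = 0.8392

Update 2:
  P(E) = 0.9071 × 0.8392 + 0.1893 × 0.1608 = 0.76123832 + 0.03043944 = 0.79167776
  P(H|E) = 0.76123832 / 0.79167776 = 0.9616

Final posterior: 0.9616


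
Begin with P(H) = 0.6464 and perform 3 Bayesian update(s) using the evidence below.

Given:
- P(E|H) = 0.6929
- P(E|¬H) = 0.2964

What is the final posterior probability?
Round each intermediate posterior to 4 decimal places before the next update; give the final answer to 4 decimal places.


Sequential Bayesian updating:

Initial prior: P(H) = 0.6464

Update 1:
  P(E) = 0.6929 × 0.6464 + 0.2964 × 0.3536 = 0.44789056 + 0.10480704 = 0.55269760
  P(H|E) = 0.44789056 / 0.55269760 = 0.8104

Update 2:
  P(E) = 0.6929 × 0.8104 + 0.2964 × 0.1896 = 0.56152616 + 0.05619744 = 0.61772360
  P(H|E) = 0.56152616 / 0.61772360 = 0.9090

Update 3:
  P(E) = 0.6929 × 0.9090 + 0.2964 × 0.0910 = 0.62984610 + 0.02697240 = 0.65681850
  P(H|E) = 0.62984610 / 0.65681850 = 0.9589

Final posterior: 0.9589


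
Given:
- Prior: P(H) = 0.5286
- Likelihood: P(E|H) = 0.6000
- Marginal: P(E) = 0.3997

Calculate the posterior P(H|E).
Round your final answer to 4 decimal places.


Using Bayes' theorem:

P(H|E) = P(E|H) × P(H) / P(E)
       = 0.6000 × 0.5286 / 0.3997
       = 0.31716000 / 0.3997
       = 0.7935

The evidence strengthens our belief in H.
Prior: 0.5286 → Posterior: 0.7935


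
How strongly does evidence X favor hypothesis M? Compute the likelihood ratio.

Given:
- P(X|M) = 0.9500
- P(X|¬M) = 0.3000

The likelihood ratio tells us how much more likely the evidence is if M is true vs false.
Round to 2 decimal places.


Likelihood Ratio (LR) = P(X|M) / P(X|¬M)

LR = 0.9500 / 0.3000
   = 3.17

The evidence is 3.17 times more likely if M is true than if M is false.
Since LR > 1, the evidence supports M over ¬M.


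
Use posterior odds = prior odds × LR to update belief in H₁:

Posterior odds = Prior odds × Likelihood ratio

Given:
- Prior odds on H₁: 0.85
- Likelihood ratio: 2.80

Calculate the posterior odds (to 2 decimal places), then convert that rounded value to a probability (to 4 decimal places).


Step 1: Calculate posterior odds
Posterior odds = Prior odds × LR
               = 0.85 × 2.80
               = 2.38

Step 2: Convert to probability
P(H₁|E) = Posterior odds / (1 + Posterior odds)
       = 2.38 / (1 + 2.38)
       = 2.38 / 3.38
       = 0.7041

The evidence increased P(H₁) from 0.4595 to 0.7041.


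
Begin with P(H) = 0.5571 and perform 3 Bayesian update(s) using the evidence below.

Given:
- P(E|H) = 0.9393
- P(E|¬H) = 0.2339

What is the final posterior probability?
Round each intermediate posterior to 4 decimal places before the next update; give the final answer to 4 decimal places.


Sequential Bayesian updating:

Initial prior: P(H) = 0.5571

Update 1:
  P(E) = 0.9393 × 0.5571 + 0.2339 × 0.4429 = 0.52328403 + 0.10359431 = 0.62687834
  P(H|E) = 0.52328403 / 0.62687834 = 0.8347

Update 2:
  P(E) = 0.9393 × 0.8347 + 0.2339 × 0.1653 = 0.78403371 + 0.03866367 = 0.82269738
  P(H|E) = 0.78403371 / 0.82269738 = 0.9530

Update 3:
  P(E) = 0.9393 × 0.9530 + 0.2339 × 0.0470 = 0.89515290 + 0.01099330 = 0.90614620
  P(H|E) = 0.89515290 / 0.90614620 = 0.9879

Final posterior: 0.9879


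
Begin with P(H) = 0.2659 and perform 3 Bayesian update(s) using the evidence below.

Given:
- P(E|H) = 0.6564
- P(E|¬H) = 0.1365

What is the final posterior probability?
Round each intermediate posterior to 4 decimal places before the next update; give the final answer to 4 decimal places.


Sequential Bayesian updating:

Initial prior: P(H) = 0.2659

Update 1:
  P(E) = 0.6564 × 0.2659 + 0.1365 × 0.7341 = 0.17453676 + 0.10020465 = 0.27474141
  P(H|E) = 0.17453676 / 0.27474141 = 0.6353

Update 2:
  P(E) = 0.6564 × 0.6353 + 0.1365 × 0.3647 = 0.41701092 + 0.04978155 = 0.46679247
  P(H|E) = 0.41701092 / 0.46679247 = 0.8934

Update 3:
  P(E) = 0.6564 × 0.8934 + 0.1365 × 0.1066 = 0.58642776 + 0.01455090 = 0.60097866
  P(H|E) = 0.58642776 / 0.60097866 = 0.9758

Final posterior: 0.9758


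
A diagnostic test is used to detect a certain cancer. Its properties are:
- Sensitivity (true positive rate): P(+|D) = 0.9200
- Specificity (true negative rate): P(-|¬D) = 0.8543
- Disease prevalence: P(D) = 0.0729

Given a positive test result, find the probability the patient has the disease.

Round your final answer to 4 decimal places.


Let D = has disease, + = positive test

Given:
- P(D) = 0.0729 (prevalence)
- P(+|D) = 0.9200 (sensitivity)
- P(-|¬D) = 0.8543 (specificity)
- P(+|¬D) = 0.1457 (false positive rate = 1 - specificity)

Step 1: Find P(+)
P(+) = P(+|D)P(D) + P(+|¬D)P(¬D)
     = 0.9200 × 0.0729 + 0.1457 × 0.9271
     = 0.06706800 + 0.13507847
     = 0.20214647

Step 2: Apply Bayes' theorem for P(D|+)
P(D|+) = P(+|D)P(D) / P(+)
       = 0.06706800 / 0.20214647
       = 0.3318


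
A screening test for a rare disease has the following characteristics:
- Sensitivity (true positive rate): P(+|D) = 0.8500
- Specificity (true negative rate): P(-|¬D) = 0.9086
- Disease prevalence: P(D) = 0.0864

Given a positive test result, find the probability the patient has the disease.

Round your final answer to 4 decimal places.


Let D = has disease, + = positive test

Given:
- P(D) = 0.0864 (prevalence)
- P(+|D) = 0.8500 (sensitivity)
- P(-|¬D) = 0.9086 (specificity)
- P(+|¬D) = 0.0914 (false positive rate = 1 - specificity)

Step 1: Find P(+)
P(+) = P(+|D)P(D) + P(+|¬D)P(¬D)
     = 0.8500 × 0.0864 + 0.0914 × 0.9136
     = 0.07344000 + 0.08350304
     = 0.15694304

Step 2: Apply Bayes' theorem for P(D|+)
P(D|+) = P(+|D)P(D) / P(+)
       = 0.07344000 / 0.15694304
       = 0.4679


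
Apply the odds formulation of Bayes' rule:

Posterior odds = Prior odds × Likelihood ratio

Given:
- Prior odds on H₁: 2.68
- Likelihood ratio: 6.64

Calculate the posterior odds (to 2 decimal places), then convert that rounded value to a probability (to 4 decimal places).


Step 1: Calculate posterior odds
Posterior odds = Prior odds × LR
               = 2.68 × 6.64
               = 17.80

Step 2: Convert to probability
P(H₁|E) = Posterior odds / (1 + Posterior odds)
       = 17.80 / (1 + 17.80)
       = 17.80 / 18.80
       = 0.9468

The evidence increased P(H₁) from 0.7283 to 0.9468.


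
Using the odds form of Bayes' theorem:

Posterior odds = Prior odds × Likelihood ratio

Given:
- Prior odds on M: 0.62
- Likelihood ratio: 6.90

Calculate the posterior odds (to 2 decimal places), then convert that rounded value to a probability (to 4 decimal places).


Step 1: Calculate posterior odds
Posterior odds = Prior odds × LR
               = 0.62 × 6.90
               = 4.28

Step 2: Convert to probability
P(M|E) = Posterior odds / (1 + Posterior odds)
       = 4.28 / (1 + 4.28)
       = 4.28 / 5.28
       = 0.8106

The evidence increased P(M) from 0.3827 to 0.8106.


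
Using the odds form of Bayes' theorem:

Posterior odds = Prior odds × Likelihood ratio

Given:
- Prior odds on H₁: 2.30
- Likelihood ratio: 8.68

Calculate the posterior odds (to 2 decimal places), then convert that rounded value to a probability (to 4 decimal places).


Step 1: Calculate posterior odds
Posterior odds = Prior odds × LR
               = 2.30 × 8.68
               = 19.96

Step 2: Convert to probability
P(H₁|E) = Posterior odds / (1 + Posterior odds)
       = 19.96 / (1 + 19.96)
       = 19.96 / 20.96
       = 0.9523

The evidence increased P(H₁) from 0.6970 to 0.9523.


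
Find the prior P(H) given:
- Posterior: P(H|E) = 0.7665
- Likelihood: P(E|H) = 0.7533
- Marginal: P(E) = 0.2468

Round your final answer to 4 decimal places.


From Bayes' theorem: P(H|E) = P(E|H) × P(H) / P(E)

Rearranging for P(H):
P(H) = P(H|E) × P(E) / P(E|H)
     = 0.7665 × 0.2468 / 0.7533
     = 0.18917220 / 0.7533
     = 0.2511


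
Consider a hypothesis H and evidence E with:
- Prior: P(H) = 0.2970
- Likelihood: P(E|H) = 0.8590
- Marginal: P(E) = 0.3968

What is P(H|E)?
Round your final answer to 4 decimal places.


Using Bayes' theorem:

P(H|E) = P(E|H) × P(H) / P(E)
       = 0.8590 × 0.2970 / 0.3968
       = 0.25512300 / 0.3968
       = 0.6430

The evidence strengthens our belief in H.
Prior: 0.2970 → Posterior: 0.6430


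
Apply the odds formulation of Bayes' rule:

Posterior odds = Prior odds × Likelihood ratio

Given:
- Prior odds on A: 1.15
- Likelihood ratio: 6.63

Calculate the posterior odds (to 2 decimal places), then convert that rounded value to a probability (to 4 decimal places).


Step 1: Calculate posterior odds
Posterior odds = Prior odds × LR
               = 1.15 × 6.63
               = 7.62

Step 2: Convert to probability
P(A|E) = Posterior odds / (1 + Posterior odds)
       = 7.62 / (1 + 7.62)
       = 7.62 / 8.62
       = 0.8840

The evidence increased P(A) from 0.5349 to 0.8840.


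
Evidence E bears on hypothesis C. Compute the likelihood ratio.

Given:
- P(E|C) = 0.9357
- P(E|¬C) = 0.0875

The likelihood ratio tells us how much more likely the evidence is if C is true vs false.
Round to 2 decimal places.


Likelihood Ratio (LR) = P(E|C) / P(E|¬C)

LR = 0.9357 / 0.0875
   = 10.69

The evidence is 10.69 times more likely if C is true than if C is false.
LR > 1, so observing E raises the odds in favor of C.


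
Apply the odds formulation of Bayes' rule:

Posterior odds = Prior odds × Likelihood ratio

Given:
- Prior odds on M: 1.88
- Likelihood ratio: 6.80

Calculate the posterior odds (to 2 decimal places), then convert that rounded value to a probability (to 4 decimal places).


Step 1: Calculate posterior odds
Posterior odds = Prior odds × LR
               = 1.88 × 6.80
               = 12.78

Step 2: Convert to probability
P(M|E) = Posterior odds / (1 + Posterior odds)
       = 12.78 / (1 + 12.78)
       = 12.78 / 13.78
       = 0.9274

The evidence increased P(M) from 0.6528 to 0.9274.
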